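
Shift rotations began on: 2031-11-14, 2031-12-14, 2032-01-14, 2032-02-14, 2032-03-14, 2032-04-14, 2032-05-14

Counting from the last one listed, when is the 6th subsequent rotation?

2032-11-14

Each date is the 14th; the gaps (30, 31, 31, 29, 31, 30) track the month lengths.
The rule is the 14th of each month.
Next: June 2032 → 2032-06-14.
Next: July 2032 → 2032-07-14.
August 2032: 2032-08-14.
Next: September 2032 → 2032-09-14.
October 2032: 2032-10-14.
Next: November 2032 → 2032-11-14.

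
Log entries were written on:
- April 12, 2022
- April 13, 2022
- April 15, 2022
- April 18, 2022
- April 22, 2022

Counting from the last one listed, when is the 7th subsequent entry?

Gaps: 1, 2, 3, 4 days — each gap is 1 larger than the previous one.
Next gap: 5 days. April 22, 2022 + 5 days = April 27, 2022.
Next gap: 6 days. April 27, 2022 + 6 days = May 3, 2022.
Next gap: 7 days. May 3, 2022 + 7 days = May 10, 2022.
Next gap: 8 days. May 10, 2022 + 8 days = May 18, 2022.
Next gap: 9 days. May 18, 2022 + 9 days = May 27, 2022.
Next gap: 10 days. May 27, 2022 + 10 days = June 6, 2022.
Next gap: 11 days. June 6, 2022 + 11 days = June 17, 2022.

June 17, 2022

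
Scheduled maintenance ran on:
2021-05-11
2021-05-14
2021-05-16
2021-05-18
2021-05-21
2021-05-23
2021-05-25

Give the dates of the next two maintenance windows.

2021-05-28, 2021-05-30

The gap pattern 3, 2, 2, 3, 2, 2 repeats every 3 events.
These are the Tuesdays, Fridays and Sundays of each week.
The following Friday is 2021-05-28.
Next Sunday: 2021-05-30.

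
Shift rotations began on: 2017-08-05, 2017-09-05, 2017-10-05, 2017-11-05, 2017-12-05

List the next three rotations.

Gaps: 31, 30, 31, 30 days — not constant. Every event is on the 5th of the month.
Pattern: the 5th of each month.
January 2018: 2018-01-05.
February 2018: 2018-02-05.
March 2018: 2018-03-05.

2018-01-05, 2018-02-05, 2018-03-05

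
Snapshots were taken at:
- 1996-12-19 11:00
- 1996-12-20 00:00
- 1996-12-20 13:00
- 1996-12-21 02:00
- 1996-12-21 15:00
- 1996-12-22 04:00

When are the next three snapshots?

1996-12-22 17:00, 1996-12-23 06:00, 1996-12-23 19:00

The interval is a steady 13 hours (13, 13, 13, 13, 13).
1996-12-22 04:00 + 13 h = 1996-12-22 17:00.
1996-12-22 17:00 + 13 h = 1996-12-23 06:00.
1996-12-23 06:00 + 13 h = 1996-12-23 19:00.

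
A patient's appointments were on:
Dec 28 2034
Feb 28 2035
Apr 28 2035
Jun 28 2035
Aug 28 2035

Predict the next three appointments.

Gaps: 62, 59, 61, 61 days — not constant. Every event is on the 28th of the month.
Pattern: the 28th of every 2 months.
Next: October 2035 → Oct 28 2035.
Next: December 2035 → Dec 28 2035.
Next: February 2036 → Feb 28 2036.

Oct 28 2035, Dec 28 2035, Feb 28 2036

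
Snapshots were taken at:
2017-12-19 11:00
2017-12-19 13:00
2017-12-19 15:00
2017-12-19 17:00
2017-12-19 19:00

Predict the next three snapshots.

2017-12-19 21:00, 2017-12-19 23:00, 2017-12-20 01:00

Gaps: 2, 2, 2, 2 hours — each event is 2 hours after the previous one.
2017-12-19 19:00 + 2 h = 2017-12-19 21:00.
2017-12-19 21:00 + 2 h = 2017-12-19 23:00.
2017-12-19 23:00 + 2 h = 2017-12-20 01:00.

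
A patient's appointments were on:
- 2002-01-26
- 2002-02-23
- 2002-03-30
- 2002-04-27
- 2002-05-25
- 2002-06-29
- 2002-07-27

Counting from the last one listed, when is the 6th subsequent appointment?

All Saturdays; the gaps (28, 35, 28, 28, 35, 28) vary with month length.
This is the last Saturday of each month.
Last Saturday of August 2002: 2002-08-31.
Last Saturday of September 2002: 2002-09-28.
Last Saturday of October 2002: 2002-10-26.
November 2002 ends with Saturday 2002-11-30.
Last Saturday of December 2002: 2002-12-28.
Last Saturday of January 2003: 2003-01-25.

2003-01-25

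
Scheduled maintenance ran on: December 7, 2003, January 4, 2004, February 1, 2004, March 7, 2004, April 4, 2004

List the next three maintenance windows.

These are Sundays at 28- or 35-day spacing (28, 28, 35, 28).
The pattern: 1st Sunday of the month.
May 2004 — 1st Sunday is May 2, 2004.
1st Sunday of June 2004: June 6, 2004.
July 2004 — 1st Sunday is July 4, 2004.

May 2, 2004; June 6, 2004; July 4, 2004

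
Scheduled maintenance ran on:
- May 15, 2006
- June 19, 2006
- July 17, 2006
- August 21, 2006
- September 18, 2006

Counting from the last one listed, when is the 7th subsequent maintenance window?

All dates are Mondays, 35, 28, 35, 28 days apart.
Specifically, the 3rd Monday of each month.
3rd Monday of October 2006: October 16, 2006.
November 2006 — 3rd Monday is November 20, 2006.
December 2006 — 3rd Monday is December 18, 2006.
January 2007 — 3rd Monday is January 15, 2007.
3rd Monday of February 2007: February 19, 2007.
3rd Monday of March 2007: March 19, 2007.
April 2007 — 3rd Monday is April 16, 2007.

April 16, 2007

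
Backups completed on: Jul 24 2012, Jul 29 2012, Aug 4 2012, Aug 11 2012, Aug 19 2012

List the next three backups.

The spacing grows by 1 each time: 5, 6, 7, 8 days.
Next gap: 9 days. Aug 19 2012 + 9 days = Aug 28 2012.
Next gap: 10 days. Aug 28 2012 + 10 days = Sep 7 2012.
Next gap: 11 days. Sep 7 2012 + 11 days = Sep 18 2012.

Aug 28 2012, Sep 7 2012, Sep 18 2012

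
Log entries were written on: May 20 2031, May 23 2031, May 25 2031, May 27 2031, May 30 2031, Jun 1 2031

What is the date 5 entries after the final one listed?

Gaps: 3, 2, 2, 3, 2 days — not constant, but cyclic with period 3.
The events fall on every Tuesday, Friday and Sunday.
Next Tuesday: Jun 3 2031.
The following Friday is Jun 6 2031.
Next Sunday: Jun 8 2031.
The following Tuesday is Jun 10 2031.
The following Friday is Jun 13 2031.

Jun 13 2031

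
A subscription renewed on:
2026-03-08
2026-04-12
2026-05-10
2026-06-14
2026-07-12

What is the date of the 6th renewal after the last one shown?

These are Sundays at 28- or 35-day spacing (35, 28, 35, 28).
The pattern: 2nd Sunday of the month.
August 2026 — 2nd Sunday is 2026-08-09.
September 2026 — 2nd Sunday is 2026-09-13.
2nd Sunday of October 2026: 2026-10-11.
November 2026 — 2nd Sunday is 2026-11-08.
December 2026 — 2nd Sunday is 2026-12-13.
2nd Sunday of January 2027: 2027-01-10.

2027-01-10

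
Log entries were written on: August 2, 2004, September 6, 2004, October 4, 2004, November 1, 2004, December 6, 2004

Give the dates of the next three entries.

January 3, 2005; February 7, 2005; March 7, 2005

Gaps: 35, 28, 28, 35 days — a mix of 28 and 35. Every date is a Monday.
Each is the 1st Monday of its month.
January 2005 — 1st Monday is January 3, 2005.
February 2005 — 1st Monday is February 7, 2005.
March 2005 — 1st Monday is March 7, 2005.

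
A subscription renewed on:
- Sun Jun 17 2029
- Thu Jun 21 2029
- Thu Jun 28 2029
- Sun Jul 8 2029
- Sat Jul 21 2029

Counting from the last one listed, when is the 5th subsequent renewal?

Thu Nov 8 2029

Intervals are 4, 7, 10, 13 days — an arithmetic progression with common difference 3.
Next gap: 16 days. Sat Jul 21 2029 + 16 days = Mon Aug 6 2029.
Next gap: 19 days. Mon Aug 6 2029 + 19 days = Sat Aug 25 2029.
Next gap: 22 days. Sat Aug 25 2029 + 22 days = Sun Sep 16 2029.
Next gap: 25 days. Sun Sep 16 2029 + 25 days = Thu Oct 11 2029.
Next gap: 28 days. Thu Oct 11 2029 + 28 days = Thu Nov 8 2029.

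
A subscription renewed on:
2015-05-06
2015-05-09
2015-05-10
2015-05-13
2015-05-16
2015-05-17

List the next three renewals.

Gaps: 3, 1, 3, 3, 1 days — not constant, but cyclic with period 3.
The events fall on every Wednesday, Saturday and Sunday.
Next Wednesday: 2015-05-20.
Next Saturday: 2015-05-23.
The following Sunday is 2015-05-24.

2015-05-20, 2015-05-23, 2015-05-24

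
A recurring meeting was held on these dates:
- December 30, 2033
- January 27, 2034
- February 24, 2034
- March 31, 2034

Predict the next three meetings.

These are Fridays with 28, 28, 35-day gaps.
Each is the final Friday of its month — December 30, 2033 is past the 28th, so '4th Friday' doesn't fit.
April 2034 ends with Friday April 28, 2034.
May 2034 ends with Friday May 26, 2034.
June 2034 ends with Friday June 30, 2034.

April 28, 2034; May 26, 2034; June 30, 2034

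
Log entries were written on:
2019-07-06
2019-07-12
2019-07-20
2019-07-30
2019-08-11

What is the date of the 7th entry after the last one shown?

2019-12-29

The spacing grows by 2 each time: 6, 8, 10, 12 days.
Next gap: 14 days. 2019-08-11 + 14 days = 2019-08-25.
Next gap: 16 days. 2019-08-25 + 16 days = 2019-09-10.
Next gap: 18 days. 2019-09-10 + 18 days = 2019-09-28.
Next gap: 20 days. 2019-09-28 + 20 days = 2019-10-18.
Next gap: 22 days. 2019-10-18 + 22 days = 2019-11-09.
Next gap: 24 days. 2019-11-09 + 24 days = 2019-12-03.
Next gap: 26 days. 2019-12-03 + 26 days = 2019-12-29.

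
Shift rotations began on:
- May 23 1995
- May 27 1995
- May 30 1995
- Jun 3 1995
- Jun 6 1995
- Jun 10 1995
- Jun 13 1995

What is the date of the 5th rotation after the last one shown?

Jul 1 1995

Every event lands on a Tuesday or Saturday (gaps cycle 4, 3, 4, 3, 4, 3).
So the schedule is: every Tuesday and Saturday.
The following Saturday is Jun 17 1995.
Next Tuesday: Jun 20 1995.
The following Saturday is Jun 24 1995.
The following Tuesday is Jun 27 1995.
The following Saturday is Jul 1 1995.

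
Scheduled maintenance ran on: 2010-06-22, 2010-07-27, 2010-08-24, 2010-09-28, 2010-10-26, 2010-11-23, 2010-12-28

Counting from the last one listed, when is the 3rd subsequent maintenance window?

2011-03-22

Gaps: 35, 28, 35, 28, 28, 35 days — a mix of 28 and 35. Every date is a Tuesday.
Each is the 4th Tuesday of its month.
4th Tuesday of January 2011: 2011-01-25.
4th Tuesday of February 2011: 2011-02-22.
March 2011 — 4th Tuesday is 2011-03-22.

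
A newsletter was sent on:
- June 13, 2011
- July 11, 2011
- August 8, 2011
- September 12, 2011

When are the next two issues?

October 10, 2011; November 14, 2011

Gaps: 28, 28, 35 days — a mix of 28 and 35. Every date is a Monday.
Each is the 2nd Monday of its month.
October 2011 — 2nd Monday is October 10, 2011.
November 2011 — 2nd Monday is November 14, 2011.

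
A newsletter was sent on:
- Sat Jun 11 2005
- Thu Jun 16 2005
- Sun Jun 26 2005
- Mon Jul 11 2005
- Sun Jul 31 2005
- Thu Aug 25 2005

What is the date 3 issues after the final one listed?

Gaps: 5, 10, 15, 20, 25 days — each gap is 5 larger than the previous one.
Next gap: 30 days. Thu Aug 25 2005 + 30 days = Sat Sep 24 2005.
Next gap: 35 days. Sat Sep 24 2005 + 35 days = Sat Oct 29 2005.
Next gap: 40 days. Sat Oct 29 2005 + 40 days = Thu Dec 8 2005.

Thu Dec 8 2005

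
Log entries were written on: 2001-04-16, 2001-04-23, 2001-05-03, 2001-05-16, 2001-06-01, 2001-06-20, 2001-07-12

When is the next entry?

Gaps: 7, 10, 13, 16, 19, 22 days — each gap is 3 larger than the previous one.
Next gap: 25 days. 2001-07-12 + 25 days = 2001-08-06.

2001-08-06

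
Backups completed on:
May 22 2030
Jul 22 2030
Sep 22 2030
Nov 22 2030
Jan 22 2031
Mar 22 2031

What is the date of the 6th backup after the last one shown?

Gaps: 61, 62, 61, 61, 59 days — not constant. Every event is on the 22nd of the month.
Pattern: the 22nd of every 2 months.
May 2031: May 22 2031.
July 2031: Jul 22 2031.
Next: September 2031 → Sep 22 2031.
Next: November 2031 → Nov 22 2031.
January 2032: Jan 22 2032.
March 2032: Mar 22 2032.

Mar 22 2032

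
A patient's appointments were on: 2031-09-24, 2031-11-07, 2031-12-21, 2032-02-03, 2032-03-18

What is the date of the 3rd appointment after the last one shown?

2032-07-28

Gaps between consecutive events: 44, 44, 44, 44 days — a constant 44-day interval.
2032-03-18 + 44 days = 2032-05-01.
2032-05-01 + 44 days = 2032-06-14.
2032-06-14 + 44 days = 2032-07-28.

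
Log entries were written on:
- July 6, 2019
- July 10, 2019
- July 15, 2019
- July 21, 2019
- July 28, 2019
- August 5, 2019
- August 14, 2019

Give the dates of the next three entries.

August 24, 2019; September 4, 2019; September 16, 2019

Intervals are 4, 5, 6, 7, 8, 9 days — an arithmetic progression with common difference 1.
Next gap: 10 days. August 14, 2019 + 10 days = August 24, 2019.
Next gap: 11 days. August 24, 2019 + 11 days = September 4, 2019.
Next gap: 12 days. September 4, 2019 + 12 days = September 16, 2019.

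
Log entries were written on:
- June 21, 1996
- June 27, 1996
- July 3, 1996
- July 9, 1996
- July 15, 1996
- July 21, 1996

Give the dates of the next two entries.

The spacing is 6, 6, 6, 6, 6 days — always 6 days.
July 21, 1996 + 6 days = July 27, 1996.
July 27, 1996 + 6 days = August 2, 1996.

July 27, 1996; August 2, 1996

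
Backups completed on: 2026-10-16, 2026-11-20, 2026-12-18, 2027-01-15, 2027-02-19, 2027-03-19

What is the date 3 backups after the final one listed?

2027-06-18

These are Fridays at 28- or 35-day spacing (35, 28, 28, 35, 28).
The pattern: 3rd Friday of the month.
3rd Friday of April 2027: 2027-04-16.
3rd Friday of May 2027: 2027-05-21.
June 2027 — 3rd Friday is 2027-06-18.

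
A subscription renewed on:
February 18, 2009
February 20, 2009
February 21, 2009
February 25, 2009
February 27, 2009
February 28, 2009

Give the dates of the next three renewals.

The gap pattern 2, 1, 4, 2, 1 repeats every 3 events.
These are the Wednesdays, Fridays and Saturdays of each week.
The following Wednesday is March 4, 2009.
Next Friday: March 6, 2009.
The following Saturday is March 7, 2009.

March 4, 2009; March 6, 2009; March 7, 2009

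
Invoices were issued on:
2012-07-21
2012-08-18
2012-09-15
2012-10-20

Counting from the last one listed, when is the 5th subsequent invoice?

2013-03-16

Gaps: 28, 28, 35 days — a mix of 28 and 35. Every date is a Saturday.
Each is the 3rd Saturday of its month.
3rd Saturday of November 2012: 2012-11-17.
December 2012 — 3rd Saturday is 2012-12-15.
3rd Saturday of January 2013: 2013-01-19.
February 2013 — 3rd Saturday is 2013-02-16.
3rd Saturday of March 2013: 2013-03-16.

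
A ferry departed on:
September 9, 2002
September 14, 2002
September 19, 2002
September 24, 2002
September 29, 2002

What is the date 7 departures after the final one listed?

Every event comes 5 days after the last (5, 5, 5, 5).
September 29, 2002 + 5 days = October 4, 2002.
October 4, 2002 + 5 days = October 9, 2002.
October 9, 2002 + 5 days = October 14, 2002.
October 14, 2002 + 5 days = October 19, 2002.
October 19, 2002 + 5 days = October 24, 2002.
October 24, 2002 + 5 days = October 29, 2002.
October 29, 2002 + 5 days = November 3, 2002.

November 3, 2002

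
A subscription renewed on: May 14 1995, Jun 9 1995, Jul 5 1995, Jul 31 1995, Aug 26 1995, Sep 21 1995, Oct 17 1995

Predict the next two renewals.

Nov 12 1995, Dec 8 1995

Gaps between consecutive events: 26, 26, 26, 26, 26, 26 days — a constant 26-day interval.
Oct 17 1995 + 26 days = Nov 12 1995.
Nov 12 1995 + 26 days = Dec 8 1995.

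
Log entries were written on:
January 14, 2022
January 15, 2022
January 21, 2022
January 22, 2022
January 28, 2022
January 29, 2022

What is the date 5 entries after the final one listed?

The gap pattern 1, 6, 1, 6, 1 repeats every 2 events.
These are the Fridays and Saturdays of each week.
The following Friday is February 4, 2022.
Next Saturday: February 5, 2022.
Next Friday: February 11, 2022.
The following Saturday is February 12, 2022.
Next Friday: February 18, 2022.

February 18, 2022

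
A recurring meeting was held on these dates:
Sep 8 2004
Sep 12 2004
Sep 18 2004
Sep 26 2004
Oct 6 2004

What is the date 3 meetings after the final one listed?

Gaps: 4, 6, 8, 10 days — each gap is 2 larger than the previous one.
Next gap: 12 days. Oct 6 2004 + 12 days = Oct 18 2004.
Next gap: 14 days. Oct 18 2004 + 14 days = Nov 1 2004.
Next gap: 16 days. Nov 1 2004 + 16 days = Nov 17 2004.

Nov 17 2004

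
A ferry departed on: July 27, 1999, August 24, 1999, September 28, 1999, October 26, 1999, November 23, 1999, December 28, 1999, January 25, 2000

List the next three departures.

February 22, 2000; March 28, 2000; April 25, 2000

Gaps: 28, 35, 28, 28, 35, 28 days — a mix of 28 and 35. Every date is a Tuesday.
Each is the 4th Tuesday of its month.
February 2000 — 4th Tuesday is February 22, 2000.
4th Tuesday of March 2000: March 28, 2000.
April 2000 — 4th Tuesday is April 25, 2000.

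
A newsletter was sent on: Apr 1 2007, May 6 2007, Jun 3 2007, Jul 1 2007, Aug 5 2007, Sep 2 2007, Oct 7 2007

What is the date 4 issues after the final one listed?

Feb 3 2008

Gaps: 35, 28, 28, 35, 28, 35 days — a mix of 28 and 35. Every date is a Sunday.
Each is the 1st Sunday of its month.
November 2007 — 1st Sunday is Nov 4 2007.
1st Sunday of December 2007: Dec 2 2007.
1st Sunday of January 2008: Jan 6 2008.
February 2008 — 1st Sunday is Feb 3 2008.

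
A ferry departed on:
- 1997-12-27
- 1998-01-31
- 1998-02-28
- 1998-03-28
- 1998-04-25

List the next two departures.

1998-05-30, 1998-06-27

These are Saturdays with 35, 28, 28, 28-day gaps.
Each is the final Saturday of its month — 1998-01-31 is past the 28th, so '4th Saturday' doesn't fit.
Last Saturday of May 1998: 1998-05-30.
June 1998 ends with Saturday 1998-06-27.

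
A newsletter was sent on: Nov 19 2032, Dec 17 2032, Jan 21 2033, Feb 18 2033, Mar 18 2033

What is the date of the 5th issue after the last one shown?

Aug 19 2033

Gaps: 28, 35, 28, 28 days — a mix of 28 and 35. Every date is a Friday.
Each is the 3rd Friday of its month.
April 2033 — 3rd Friday is Apr 15 2033.
3rd Friday of May 2033: May 20 2033.
June 2033 — 3rd Friday is Jun 17 2033.
July 2033 — 3rd Friday is Jul 15 2033.
August 2033 — 3rd Friday is Aug 19 2033.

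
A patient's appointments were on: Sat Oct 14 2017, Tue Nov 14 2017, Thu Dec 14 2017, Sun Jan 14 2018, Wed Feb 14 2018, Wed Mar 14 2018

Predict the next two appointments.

Sat Apr 14 2018, Mon May 14 2018

The day-of-month is always 14 (31, 30, 31, 31, 28 days between events).
So this recurs on the 14th of each month.
April 2018: Sat Apr 14 2018.
May 2018: Mon May 14 2018.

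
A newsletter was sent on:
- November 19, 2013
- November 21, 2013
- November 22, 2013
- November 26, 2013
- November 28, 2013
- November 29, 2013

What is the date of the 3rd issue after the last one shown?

December 6, 2013

Every event lands on a Tuesday or Thursday or Friday (gaps cycle 2, 1, 4, 2, 1).
So the schedule is: every Tuesday, Thursday and Friday.
Next Tuesday: December 3, 2013.
Next Thursday: December 5, 2013.
Next Friday: December 6, 2013.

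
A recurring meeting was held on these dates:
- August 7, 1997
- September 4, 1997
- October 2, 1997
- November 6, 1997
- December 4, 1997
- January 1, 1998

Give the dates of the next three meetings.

Gaps: 28, 28, 35, 28, 28 days — a mix of 28 and 35. Every date is a Thursday.
Each is the 1st Thursday of its month.
February 1998 — 1st Thursday is February 5, 1998.
1st Thursday of March 1998: March 5, 1998.
April 1998 — 1st Thursday is April 2, 1998.

February 5, 1998; March 5, 1998; April 2, 1998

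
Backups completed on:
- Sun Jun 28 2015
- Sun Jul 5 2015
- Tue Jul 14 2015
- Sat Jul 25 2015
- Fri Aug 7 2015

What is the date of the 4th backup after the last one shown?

Sun Oct 18 2015

Intervals are 7, 9, 11, 13 days — an arithmetic progression with common difference 2.
Next gap: 15 days. Fri Aug 7 2015 + 15 days = Sat Aug 22 2015.
Next gap: 17 days. Sat Aug 22 2015 + 17 days = Tue Sep 8 2015.
Next gap: 19 days. Tue Sep 8 2015 + 19 days = Sun Sep 27 2015.
Next gap: 21 days. Sun Sep 27 2015 + 21 days = Sun Oct 18 2015.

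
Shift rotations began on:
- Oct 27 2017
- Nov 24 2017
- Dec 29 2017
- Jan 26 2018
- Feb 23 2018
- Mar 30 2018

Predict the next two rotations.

All Fridays; the gaps (28, 35, 28, 28, 35) vary with month length.
This is the last Friday of each month.
Last Friday of April 2018: Apr 27 2018.
Last Friday of May 2018: May 25 2018.

Apr 27 2018, May 25 2018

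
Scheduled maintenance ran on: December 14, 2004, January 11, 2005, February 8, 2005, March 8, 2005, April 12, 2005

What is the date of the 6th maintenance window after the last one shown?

All dates are Tuesdays, 28, 28, 28, 35 days apart.
Specifically, the 2nd Tuesday of each month.
May 2005 — 2nd Tuesday is May 10, 2005.
2nd Tuesday of June 2005: June 14, 2005.
2nd Tuesday of July 2005: July 12, 2005.
2nd Tuesday of August 2005: August 9, 2005.
2nd Tuesday of September 2005: September 13, 2005.
October 2005 — 2nd Tuesday is October 11, 2005.

October 11, 2005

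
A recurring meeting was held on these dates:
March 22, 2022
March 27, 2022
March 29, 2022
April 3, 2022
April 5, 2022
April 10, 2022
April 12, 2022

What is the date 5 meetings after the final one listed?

May 1, 2022

Every event lands on a Tuesday or Sunday (gaps cycle 5, 2, 5, 2, 5, 2).
So the schedule is: every Tuesday and Sunday.
The following Sunday is April 17, 2022.
The following Tuesday is April 19, 2022.
Next Sunday: April 24, 2022.
The following Tuesday is April 26, 2022.
The following Sunday is May 1, 2022.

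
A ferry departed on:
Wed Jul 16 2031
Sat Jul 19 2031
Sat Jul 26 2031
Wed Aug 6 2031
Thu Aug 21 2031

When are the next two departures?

Tue Sep 9 2031, Thu Oct 2 2031

Gaps: 3, 7, 11, 15 days — each gap is 4 larger than the previous one.
Next gap: 19 days. Thu Aug 21 2031 + 19 days = Tue Sep 9 2031.
Next gap: 23 days. Tue Sep 9 2031 + 23 days = Thu Oct 2 2031.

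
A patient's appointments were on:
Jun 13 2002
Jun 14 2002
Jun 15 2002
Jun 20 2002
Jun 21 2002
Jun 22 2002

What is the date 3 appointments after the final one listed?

Every event lands on a Thursday or Friday or Saturday (gaps cycle 1, 1, 5, 1, 1).
So the schedule is: every Thursday, Friday and Saturday.
The following Thursday is Jun 27 2002.
Next Friday: Jun 28 2002.
The following Saturday is Jun 29 2002.

Jun 29 2002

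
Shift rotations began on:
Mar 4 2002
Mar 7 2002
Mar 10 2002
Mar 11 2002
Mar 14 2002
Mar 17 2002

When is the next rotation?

The gap pattern 3, 3, 1, 3, 3 repeats every 3 events.
These are the Mondays, Thursdays and Sundays of each week.
Next Monday: Mar 18 2002.

Mar 18 2002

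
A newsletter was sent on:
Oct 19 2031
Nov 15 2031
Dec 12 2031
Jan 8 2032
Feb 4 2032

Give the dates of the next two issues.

Gaps between consecutive events: 27, 27, 27, 27 days — a constant 27-day interval.
Feb 4 2032 + 27 days = Mar 2 2032.
Mar 2 2032 + 27 days = Mar 29 2032.

Mar 2 2032, Mar 29 2032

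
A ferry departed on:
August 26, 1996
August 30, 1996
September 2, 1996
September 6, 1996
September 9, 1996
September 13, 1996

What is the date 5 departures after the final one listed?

Every event lands on a Monday or Friday (gaps cycle 4, 3, 4, 3, 4).
So the schedule is: every Monday and Friday.
The following Monday is September 16, 1996.
Next Friday: September 20, 1996.
The following Monday is September 23, 1996.
Next Friday: September 27, 1996.
Next Monday: September 30, 1996.

September 30, 1996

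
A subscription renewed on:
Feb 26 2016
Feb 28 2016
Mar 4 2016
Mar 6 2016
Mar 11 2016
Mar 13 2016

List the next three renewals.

Mar 18 2016, Mar 20 2016, Mar 25 2016

Every event lands on a Friday or Sunday (gaps cycle 2, 5, 2, 5, 2).
So the schedule is: every Friday and Sunday.
The following Friday is Mar 18 2016.
The following Sunday is Mar 20 2016.
Next Friday: Mar 25 2016.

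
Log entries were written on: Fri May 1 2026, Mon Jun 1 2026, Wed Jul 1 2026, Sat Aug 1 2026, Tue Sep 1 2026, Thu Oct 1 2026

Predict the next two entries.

Each date is the 1st; the gaps (31, 30, 31, 31, 30) track the month lengths.
The rule is the 1st of each month.
November 2026: Sun Nov 1 2026.
December 2026: Tue Dec 1 2026.

Sun Nov 1 2026, Tue Dec 1 2026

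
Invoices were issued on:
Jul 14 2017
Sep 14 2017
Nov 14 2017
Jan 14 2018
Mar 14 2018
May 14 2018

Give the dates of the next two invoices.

Each date is the 14th; the gaps (62, 61, 61, 59, 61) track the month lengths.
The rule is the 14th of every 2 months.
Next: July 2018 → Jul 14 2018.
September 2018: Sep 14 2018.

Jul 14 2018, Sep 14 2018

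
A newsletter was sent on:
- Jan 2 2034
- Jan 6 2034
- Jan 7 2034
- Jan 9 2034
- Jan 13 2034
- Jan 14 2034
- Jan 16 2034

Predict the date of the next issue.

Jan 20 2034

Gaps: 4, 1, 2, 4, 1, 2 days — not constant, but cyclic with period 3.
The events fall on every Monday, Friday and Saturday.
Next Friday: Jan 20 2034.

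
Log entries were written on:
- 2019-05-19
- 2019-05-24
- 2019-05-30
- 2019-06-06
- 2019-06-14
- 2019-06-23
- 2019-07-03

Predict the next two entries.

2019-07-14, 2019-07-26

Gaps: 5, 6, 7, 8, 9, 10 days — each gap is 1 larger than the previous one.
Next gap: 11 days. 2019-07-03 + 11 days = 2019-07-14.
Next gap: 12 days. 2019-07-14 + 12 days = 2019-07-26.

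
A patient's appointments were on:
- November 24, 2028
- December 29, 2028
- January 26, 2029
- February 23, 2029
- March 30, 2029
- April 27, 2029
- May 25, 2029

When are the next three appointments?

June 29, 2029; July 27, 2029; August 31, 2029

All Fridays; the gaps (35, 28, 28, 35, 28, 28) vary with month length.
This is the last Friday of each month.
Last Friday of June 2029: June 29, 2029.
Last Friday of July 2029: July 27, 2029.
August 2029 ends with Friday August 31, 2029.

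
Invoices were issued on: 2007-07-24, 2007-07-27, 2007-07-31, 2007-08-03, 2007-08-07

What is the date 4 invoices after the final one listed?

2007-08-21

Gaps: 3, 4, 3, 4 days — not constant, but cyclic with period 2.
The events fall on every Tuesday and Friday.
Next Friday: 2007-08-10.
Next Tuesday: 2007-08-14.
The following Friday is 2007-08-17.
Next Tuesday: 2007-08-21.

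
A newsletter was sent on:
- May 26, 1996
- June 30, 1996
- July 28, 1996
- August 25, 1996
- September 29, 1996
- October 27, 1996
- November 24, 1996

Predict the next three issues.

All Sundays; the gaps (35, 28, 28, 35, 28, 28) vary with month length.
This is the last Sunday of each month.
December 1996 ends with Sunday December 29, 1996.
January 1997 ends with Sunday January 26, 1997.
Last Sunday of February 1997: February 23, 1997.

December 29, 1996; January 26, 1997; February 23, 1997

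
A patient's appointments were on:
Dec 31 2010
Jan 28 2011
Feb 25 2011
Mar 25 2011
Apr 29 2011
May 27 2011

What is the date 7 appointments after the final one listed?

Every date is a Friday; gaps 28, 28, 28, 35, 28 days.
Each is the last Friday of its month (at least one falls on the 29th or later, ruling out '4th Friday').
Last Friday of June 2011: Jun 24 2011.
July 2011 ends with Friday Jul 29 2011.
Last Friday of August 2011: Aug 26 2011.
September 2011 ends with Friday Sep 30 2011.
Last Friday of October 2011: Oct 28 2011.
November 2011 ends with Friday Nov 25 2011.
December 2011 ends with Friday Dec 30 2011.

Dec 30 2011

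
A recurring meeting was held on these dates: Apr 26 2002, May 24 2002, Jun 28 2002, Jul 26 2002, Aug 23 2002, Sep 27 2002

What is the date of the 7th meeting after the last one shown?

Apr 25 2003

All dates are Fridays, 28, 35, 28, 28, 35 days apart.
Specifically, the 4th Friday of each month.
October 2002 — 4th Friday is Oct 25 2002.
4th Friday of November 2002: Nov 22 2002.
December 2002 — 4th Friday is Dec 27 2002.
January 2003 — 4th Friday is Jan 24 2003.
4th Friday of February 2003: Feb 28 2003.
4th Friday of March 2003: Mar 28 2003.
4th Friday of April 2003: Apr 25 2003.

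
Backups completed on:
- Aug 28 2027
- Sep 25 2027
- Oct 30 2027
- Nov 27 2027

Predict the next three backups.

These are Saturdays with 28, 35, 28-day gaps.
Each is the final Saturday of its month — Oct 30 2027 is past the 28th, so '4th Saturday' doesn't fit.
Last Saturday of December 2027: Dec 25 2027.
Last Saturday of January 2028: Jan 29 2028.
February 2028 ends with Saturday Feb 26 2028.

Dec 25 2027, Jan 29 2028, Feb 26 2028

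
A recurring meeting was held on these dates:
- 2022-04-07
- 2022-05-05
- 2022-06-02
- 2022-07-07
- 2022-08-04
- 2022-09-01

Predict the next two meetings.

2022-10-06, 2022-11-03

These are Thursdays at 28- or 35-day spacing (28, 28, 35, 28, 28).
The pattern: 1st Thursday of the month.
October 2022 — 1st Thursday is 2022-10-06.
November 2022 — 1st Thursday is 2022-11-03.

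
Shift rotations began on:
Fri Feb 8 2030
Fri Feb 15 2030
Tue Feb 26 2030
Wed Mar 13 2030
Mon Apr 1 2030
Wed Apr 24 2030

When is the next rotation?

Tue May 21 2030

Gaps: 7, 11, 15, 19, 23 days — each gap is 4 larger than the previous one.
Next gap: 27 days. Wed Apr 24 2030 + 27 days = Tue May 21 2030.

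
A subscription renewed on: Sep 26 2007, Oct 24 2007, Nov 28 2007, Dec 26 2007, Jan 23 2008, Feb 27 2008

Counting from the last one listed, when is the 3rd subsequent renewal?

May 28 2008

These are Wednesdays at 28- or 35-day spacing (28, 35, 28, 28, 35).
The pattern: 4th Wednesday of the month.
4th Wednesday of March 2008: Mar 26 2008.
4th Wednesday of April 2008: Apr 23 2008.
4th Wednesday of May 2008: May 28 2008.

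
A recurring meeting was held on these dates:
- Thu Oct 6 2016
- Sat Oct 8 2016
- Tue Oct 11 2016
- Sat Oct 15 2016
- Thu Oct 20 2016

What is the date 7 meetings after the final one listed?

Intervals are 2, 3, 4, 5 days — an arithmetic progression with common difference 1.
Next gap: 6 days. Thu Oct 20 2016 + 6 days = Wed Oct 26 2016.
Next gap: 7 days. Wed Oct 26 2016 + 7 days = Wed Nov 2 2016.
Next gap: 8 days. Wed Nov 2 2016 + 8 days = Thu Nov 10 2016.
Next gap: 9 days. Thu Nov 10 2016 + 9 days = Sat Nov 19 2016.
Next gap: 10 days. Sat Nov 19 2016 + 10 days = Tue Nov 29 2016.
Next gap: 11 days. Tue Nov 29 2016 + 11 days = Sat Dec 10 2016.
Next gap: 12 days. Sat Dec 10 2016 + 12 days = Thu Dec 22 2016.

Thu Dec 22 2016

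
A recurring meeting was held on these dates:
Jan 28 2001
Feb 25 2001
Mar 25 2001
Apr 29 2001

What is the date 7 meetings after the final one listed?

These are Sundays with 28, 28, 35-day gaps.
Each is the final Sunday of its month — Apr 29 2001 is past the 28th, so '4th Sunday' doesn't fit.
Last Sunday of May 2001: May 27 2001.
June 2001 ends with Sunday Jun 24 2001.
Last Sunday of July 2001: Jul 29 2001.
Last Sunday of August 2001: Aug 26 2001.
Last Sunday of September 2001: Sep 30 2001.
Last Sunday of October 2001: Oct 28 2001.
Last Sunday of November 2001: Nov 25 2001.

Nov 25 2001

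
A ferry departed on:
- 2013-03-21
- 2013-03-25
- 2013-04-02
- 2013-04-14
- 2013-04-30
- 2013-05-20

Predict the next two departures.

Intervals are 4, 8, 12, 16, 20 days — an arithmetic progression with common difference 4.
Next gap: 24 days. 2013-05-20 + 24 days = 2013-06-13.
Next gap: 28 days. 2013-06-13 + 28 days = 2013-07-11.

2013-06-13, 2013-07-11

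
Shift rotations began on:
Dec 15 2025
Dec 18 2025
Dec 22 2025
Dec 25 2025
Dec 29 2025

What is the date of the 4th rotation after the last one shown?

Jan 12 2026

Gaps: 3, 4, 3, 4 days — not constant, but cyclic with period 2.
The events fall on every Monday and Thursday.
Next Thursday: Jan 1 2026.
The following Monday is Jan 5 2026.
The following Thursday is Jan 8 2026.
The following Monday is Jan 12 2026.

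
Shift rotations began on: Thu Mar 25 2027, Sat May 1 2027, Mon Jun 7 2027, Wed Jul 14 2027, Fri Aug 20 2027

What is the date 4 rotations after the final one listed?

The spacing is 37, 37, 37, 37 days — always 37 days.
Fri Aug 20 2027 + 37 days = Sun Sep 26 2027.
Sun Sep 26 2027 + 37 days = Tue Nov 2 2027.
Tue Nov 2 2027 + 37 days = Thu Dec 9 2027.
Thu Dec 9 2027 + 37 days = Sat Jan 15 2028.

Sat Jan 15 2028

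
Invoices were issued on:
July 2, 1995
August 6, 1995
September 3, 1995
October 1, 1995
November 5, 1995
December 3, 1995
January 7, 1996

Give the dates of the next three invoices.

February 4, 1996; March 3, 1996; April 7, 1996

These are Sundays at 28- or 35-day spacing (35, 28, 28, 35, 28, 35).
The pattern: 1st Sunday of the month.
February 1996 — 1st Sunday is February 4, 1996.
1st Sunday of March 1996: March 3, 1996.
1st Sunday of April 1996: April 7, 1996.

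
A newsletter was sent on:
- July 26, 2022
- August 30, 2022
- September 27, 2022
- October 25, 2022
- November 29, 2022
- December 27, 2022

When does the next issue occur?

All Tuesdays; the gaps (35, 28, 28, 35, 28) vary with month length.
This is the last Tuesday of each month.
January 2023 ends with Tuesday January 31, 2023.

January 31, 2023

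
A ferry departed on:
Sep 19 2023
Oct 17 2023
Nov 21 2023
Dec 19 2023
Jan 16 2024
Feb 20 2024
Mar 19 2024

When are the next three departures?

Apr 16 2024, May 21 2024, Jun 18 2024

These are Tuesdays at 28- or 35-day spacing (28, 35, 28, 28, 35, 28).
The pattern: 3rd Tuesday of the month.
3rd Tuesday of April 2024: Apr 16 2024.
May 2024 — 3rd Tuesday is May 21 2024.
3rd Tuesday of June 2024: Jun 18 2024.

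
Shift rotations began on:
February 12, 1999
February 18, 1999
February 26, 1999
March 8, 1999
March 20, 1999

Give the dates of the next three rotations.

The spacing grows by 2 each time: 6, 8, 10, 12 days.
Next gap: 14 days. March 20, 1999 + 14 days = April 3, 1999.
Next gap: 16 days. April 3, 1999 + 16 days = April 19, 1999.
Next gap: 18 days. April 19, 1999 + 18 days = May 7, 1999.

April 3, 1999; April 19, 1999; May 7, 1999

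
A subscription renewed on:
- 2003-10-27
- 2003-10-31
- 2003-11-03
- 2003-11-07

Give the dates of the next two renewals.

The gap pattern 4, 3, 4 repeats every 2 events.
These are the Mondays and Fridays of each week.
Next Monday: 2003-11-10.
The following Friday is 2003-11-14.

2003-11-10, 2003-11-14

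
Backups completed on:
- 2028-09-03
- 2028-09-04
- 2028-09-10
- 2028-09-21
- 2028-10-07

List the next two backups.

2028-10-28, 2028-11-23

The spacing grows by 5 each time: 1, 6, 11, 16 days.
Next gap: 21 days. 2028-10-07 + 21 days = 2028-10-28.
Next gap: 26 days. 2028-10-28 + 26 days = 2028-11-23.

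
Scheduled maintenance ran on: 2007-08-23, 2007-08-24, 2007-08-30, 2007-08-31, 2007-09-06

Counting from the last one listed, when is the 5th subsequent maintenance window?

2007-09-21

The gap pattern 1, 6, 1, 6 repeats every 2 events.
These are the Thursdays and Fridays of each week.
The following Friday is 2007-09-07.
Next Thursday: 2007-09-13.
Next Friday: 2007-09-14.
The following Thursday is 2007-09-20.
The following Friday is 2007-09-21.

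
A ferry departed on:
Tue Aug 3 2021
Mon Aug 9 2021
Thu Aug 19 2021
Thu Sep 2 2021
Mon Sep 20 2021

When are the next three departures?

The spacing grows by 4 each time: 6, 10, 14, 18 days.
Next gap: 22 days. Mon Sep 20 2021 + 22 days = Tue Oct 12 2021.
Next gap: 26 days. Tue Oct 12 2021 + 26 days = Sun Nov 7 2021.
Next gap: 30 days. Sun Nov 7 2021 + 30 days = Tue Dec 7 2021.

Tue Oct 12 2021, Sun Nov 7 2021, Tue Dec 7 2021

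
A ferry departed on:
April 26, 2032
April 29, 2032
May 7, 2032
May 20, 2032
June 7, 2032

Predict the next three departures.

June 30, 2032; July 28, 2032; August 30, 2032

Gaps: 3, 8, 13, 18 days — each gap is 5 larger than the previous one.
Next gap: 23 days. June 7, 2032 + 23 days = June 30, 2032.
Next gap: 28 days. June 30, 2032 + 28 days = July 28, 2032.
Next gap: 33 days. July 28, 2032 + 33 days = August 30, 2032.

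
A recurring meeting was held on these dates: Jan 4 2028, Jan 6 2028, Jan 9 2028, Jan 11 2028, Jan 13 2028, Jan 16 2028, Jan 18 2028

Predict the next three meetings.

Jan 20 2028, Jan 23 2028, Jan 25 2028

Gaps: 2, 3, 2, 2, 3, 2 days — not constant, but cyclic with period 3.
The events fall on every Tuesday, Thursday and Sunday.
Next Thursday: Jan 20 2028.
Next Sunday: Jan 23 2028.
The following Tuesday is Jan 25 2028.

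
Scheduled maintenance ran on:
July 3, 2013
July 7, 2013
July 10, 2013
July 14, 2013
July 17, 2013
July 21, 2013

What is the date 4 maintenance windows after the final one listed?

Every event lands on a Wednesday or Sunday (gaps cycle 4, 3, 4, 3, 4).
So the schedule is: every Wednesday and Sunday.
Next Wednesday: July 24, 2013.
Next Sunday: July 28, 2013.
Next Wednesday: July 31, 2013.
Next Sunday: August 4, 2013.

August 4, 2013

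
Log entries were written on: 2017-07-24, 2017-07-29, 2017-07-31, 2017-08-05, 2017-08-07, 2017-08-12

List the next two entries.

Gaps: 5, 2, 5, 2, 5 days — not constant, but cyclic with period 2.
The events fall on every Monday and Saturday.
The following Monday is 2017-08-14.
Next Saturday: 2017-08-19.

2017-08-14, 2017-08-19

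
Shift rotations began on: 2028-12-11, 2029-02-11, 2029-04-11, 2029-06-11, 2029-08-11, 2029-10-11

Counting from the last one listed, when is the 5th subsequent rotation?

Each date is the 11th; the gaps (62, 59, 61, 61, 61) track the month lengths.
The rule is the 11th of every 2 months.
December 2029: 2029-12-11.
February 2030: 2030-02-11.
April 2030: 2030-04-11.
June 2030: 2030-06-11.
August 2030: 2030-08-11.

2030-08-11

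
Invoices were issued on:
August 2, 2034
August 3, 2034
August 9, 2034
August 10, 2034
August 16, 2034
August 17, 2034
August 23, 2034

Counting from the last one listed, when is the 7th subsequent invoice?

Every event lands on a Wednesday or Thursday (gaps cycle 1, 6, 1, 6, 1, 6).
So the schedule is: every Wednesday and Thursday.
The following Thursday is August 24, 2034.
The following Wednesday is August 30, 2034.
Next Thursday: August 31, 2034.
Next Wednesday: September 6, 2034.
Next Thursday: September 7, 2034.
The following Wednesday is September 13, 2034.
The following Thursday is September 14, 2034.

September 14, 2034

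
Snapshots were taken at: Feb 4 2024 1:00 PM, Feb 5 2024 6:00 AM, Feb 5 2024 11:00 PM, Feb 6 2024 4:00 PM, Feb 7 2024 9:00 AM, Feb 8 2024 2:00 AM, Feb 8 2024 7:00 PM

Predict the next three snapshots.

The interval is a steady 17 hours (17, 17, 17, 17, 17, 17).
Feb 8 2024 7:00 PM + 17 h = Feb 9 2024 12:00 PM.
Feb 9 2024 12:00 PM + 17 h = Feb 10 2024 5:00 AM.
Feb 10 2024 5:00 AM + 17 h = Feb 10 2024 10:00 PM.

Feb 9 2024 12:00 PM, Feb 10 2024 5:00 AM, Feb 10 2024 10:00 PM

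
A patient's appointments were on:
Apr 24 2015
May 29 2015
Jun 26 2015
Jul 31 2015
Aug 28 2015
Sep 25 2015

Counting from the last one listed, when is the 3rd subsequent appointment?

Dec 25 2015

Every date is a Friday; gaps 35, 28, 35, 28, 28 days.
Each is the last Friday of its month (at least one falls on the 29th or later, ruling out '4th Friday').
October 2015 ends with Friday Oct 30 2015.
Last Friday of November 2015: Nov 27 2015.
Last Friday of December 2015: Dec 25 2015.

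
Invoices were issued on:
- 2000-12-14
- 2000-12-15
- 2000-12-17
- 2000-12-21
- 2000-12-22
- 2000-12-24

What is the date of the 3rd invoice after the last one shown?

Every event lands on a Thursday or Friday or Sunday (gaps cycle 1, 2, 4, 1, 2).
So the schedule is: every Thursday, Friday and Sunday.
Next Thursday: 2000-12-28.
The following Friday is 2000-12-29.
The following Sunday is 2000-12-31.

2000-12-31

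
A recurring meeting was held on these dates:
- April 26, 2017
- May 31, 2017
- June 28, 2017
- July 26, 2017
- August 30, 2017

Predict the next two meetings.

All Wednesdays; the gaps (35, 28, 28, 35) vary with month length.
This is the last Wednesday of each month.
September 2017 ends with Wednesday September 27, 2017.
Last Wednesday of October 2017: October 25, 2017.

September 27, 2017; October 25, 2017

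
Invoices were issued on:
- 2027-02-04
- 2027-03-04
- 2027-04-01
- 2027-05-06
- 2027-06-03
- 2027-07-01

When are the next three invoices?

2027-08-05, 2027-09-02, 2027-10-07

Gaps: 28, 28, 35, 28, 28 days — a mix of 28 and 35. Every date is a Thursday.
Each is the 1st Thursday of its month.
August 2027 — 1st Thursday is 2027-08-05.
1st Thursday of September 2027: 2027-09-02.
October 2027 — 1st Thursday is 2027-10-07.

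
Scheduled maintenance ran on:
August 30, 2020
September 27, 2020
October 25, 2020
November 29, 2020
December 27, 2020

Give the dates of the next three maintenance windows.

These are Sundays with 28, 28, 35, 28-day gaps.
Each is the final Sunday of its month — August 30, 2020 is past the 28th, so '4th Sunday' doesn't fit.
Last Sunday of January 2021: January 31, 2021.
February 2021 ends with Sunday February 28, 2021.
Last Sunday of March 2021: March 28, 2021.

January 31, 2021; February 28, 2021; March 28, 2021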